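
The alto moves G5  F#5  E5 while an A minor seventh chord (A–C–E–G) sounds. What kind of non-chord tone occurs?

F#5 is a passing tone.

The harmony at that moment is A minor seventh chord (A, C, E, G); F#5 is not a chord tone.
It is approached by step down from G5 and left by step down to E5.
Step in, step out in the same direction — a passing tone.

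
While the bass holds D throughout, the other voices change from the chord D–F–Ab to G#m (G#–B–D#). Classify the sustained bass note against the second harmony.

Pedal tone (pedal point).

The harmony at that moment is G# minor triad (G#, B, D#); D is not a chord tone.
It is held over (the same pitch as the preceding D) and then sustained as the same pitch into the next harmony.
Sustained through a change of harmony — a pedal tone.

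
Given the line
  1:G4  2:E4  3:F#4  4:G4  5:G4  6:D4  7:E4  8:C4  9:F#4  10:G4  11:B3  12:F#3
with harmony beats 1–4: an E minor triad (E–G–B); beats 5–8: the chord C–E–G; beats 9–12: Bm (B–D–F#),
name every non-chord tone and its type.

The harmony at that moment is E minor triad (E, G, B); F#4 is not a chord tone.
It is approached by step up from E4 and left by step up to G4.
Step in, step out in the same direction — a passing tone.
The harmony at that moment is C major triad (C, E, G); D4 is not a chord tone.
It is approached by leap down from G4 and left by step up to E4.
Leap in, step out — an appoggiatura.
The harmony at that moment is B minor triad (B, D, F#); G4 is not a chord tone.
It is approached by step up from F#4 and left by leap down to B3.
Step in, leap out — an escape tone.

F#4 (beat 3) — passing tone; D4 (beat 6) — appoggiatura; G4 (beat 10) — escape tone.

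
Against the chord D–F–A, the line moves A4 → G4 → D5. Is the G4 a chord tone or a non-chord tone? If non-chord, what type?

Non-chord tone — an escape tone.

The harmony at that moment is D minor triad (D, F, A); G4 is not a chord tone.
It is approached by step down from A4 and left by leap up to D5.
Step in, leap out — an escape tone.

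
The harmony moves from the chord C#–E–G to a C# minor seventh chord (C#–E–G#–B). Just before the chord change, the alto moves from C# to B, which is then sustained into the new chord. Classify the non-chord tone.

B is an anticipation.

The harmony at that moment is C# diminished triad (C#, E, G); B is not a chord tone.
It is approached by step down from C# and then sustained as the same pitch into the next harmony.
Arriving early and becoming a chord tone when the harmony changes — an anticipation.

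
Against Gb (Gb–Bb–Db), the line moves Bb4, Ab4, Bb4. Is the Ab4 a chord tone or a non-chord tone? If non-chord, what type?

The harmony at that moment is Gb major triad (Gb, Bb, Db); Ab4 is not a chord tone.
It is approached by step down from Bb4 and left by step up to Bb4.
Step away and step back to the same note — a neighbor tone (lower neighbor).

Non-chord tone — a neighbor tone.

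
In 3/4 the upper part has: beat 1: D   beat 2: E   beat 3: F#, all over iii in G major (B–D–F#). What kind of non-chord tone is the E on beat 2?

Passing tone.

The harmony at that moment is B minor triad (B, D, F#); E is not a chord tone.
It is approached by step up from D and left by step up to F#.
Step in, step out in the same direction — a passing tone.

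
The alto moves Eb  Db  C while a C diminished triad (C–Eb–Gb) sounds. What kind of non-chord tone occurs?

The harmony at that moment is C diminished triad (C, Eb, Gb); Db is not a chord tone.
It is approached by step down from Eb and left by step down to C.
Step in, step out in the same direction — a passing tone.

Db is a passing tone.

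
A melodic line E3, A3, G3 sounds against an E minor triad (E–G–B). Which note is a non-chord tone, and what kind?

A3 is an appoggiatura.

The harmony at that moment is E minor triad (E, G, B); A3 is not a chord tone.
It is approached by leap up from E3 and left by step down to G3.
Leap in, step out — an appoggiatura.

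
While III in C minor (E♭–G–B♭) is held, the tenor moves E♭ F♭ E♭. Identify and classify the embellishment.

F♭ is a neighbor tone.

The harmony at that moment is E♭ major triad (E♭, G, B♭); F♭ is not a chord tone.
It is approached by step up from E♭ and left by step down to E♭.
Step away and step back to the same note — a neighbor tone (upper neighbor).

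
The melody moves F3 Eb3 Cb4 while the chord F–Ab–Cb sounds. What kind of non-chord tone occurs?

The harmony at that moment is F diminished triad (F, Ab, Cb); Eb3 is not a chord tone.
It is approached by step down from F3 and left by leap up to Cb4.
Step in, leap out — an escape tone.

Eb3 is an escape tone.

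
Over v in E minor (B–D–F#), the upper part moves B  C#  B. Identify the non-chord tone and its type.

The harmony at that moment is B minor triad (B, D, F#); C# is not a chord tone.
It is approached by step up from B and left by step down to B.
Step away and step back to the same note — a neighbor tone (upper neighbor).

C# is a neighbor tone.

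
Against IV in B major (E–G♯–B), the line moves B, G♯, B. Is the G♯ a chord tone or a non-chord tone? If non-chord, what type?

Chord tone (the third of E major triad).

E major triad contains E, G♯, B; G♯ is the third, so it is a chord tone.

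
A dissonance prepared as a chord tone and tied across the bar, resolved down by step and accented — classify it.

Suspension.

Approach: by preparation — the pitch is first a chord tone, then held (tied or repeated) while the harmony changes under it. Departure: down by step. Metric position: strong.
A prepared dissonance that resolves downward by step — a suspension. (The same figure resolving upward would be a retardation.)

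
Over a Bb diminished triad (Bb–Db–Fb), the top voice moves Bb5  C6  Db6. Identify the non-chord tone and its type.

The harmony at that moment is Bb diminished triad (Bb, Db, Fb); C6 is not a chord tone.
It is approached by step up from Bb5 and left by step up to Db6.
Step in, step out in the same direction — a passing tone.

C6 is a passing tone.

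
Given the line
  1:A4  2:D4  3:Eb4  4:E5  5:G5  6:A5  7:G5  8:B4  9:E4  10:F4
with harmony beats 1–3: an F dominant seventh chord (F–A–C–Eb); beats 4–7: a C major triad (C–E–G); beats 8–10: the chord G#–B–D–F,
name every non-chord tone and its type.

The harmony at that moment is F dominant seventh chord (F, A, C, Eb); D4 is not a chord tone.
It is approached by leap down from A4 and left by step up to Eb4.
Leap in, step out — an appoggiatura.
The harmony at that moment is C major triad (C, E, G); A5 is not a chord tone.
It is approached by step up from G5 and left by step down to G5.
Step away and step back to the same note — a neighbor tone (upper neighbor).
The harmony at that moment is G# diminished seventh chord (G#, B, D, F); E4 is not a chord tone.
It is approached by leap down from B4 and left by step up to F4.
Leap in, step out — an appoggiatura.

D4 (beat 2) — appoggiatura; A5 (beat 6) — neighbor tone; E4 (beat 9) — appoggiatura.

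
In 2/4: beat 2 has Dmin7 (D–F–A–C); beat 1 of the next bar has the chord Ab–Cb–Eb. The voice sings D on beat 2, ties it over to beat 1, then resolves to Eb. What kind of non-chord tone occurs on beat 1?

The harmony at that moment is Ab minor triad (Ab, Cb, Eb); D is not a chord tone.
It is held over (the same pitch as the preceding D) and left by step up to Eb.
Held over from the previous chord and resolving up by step — a retardation.

Retardation.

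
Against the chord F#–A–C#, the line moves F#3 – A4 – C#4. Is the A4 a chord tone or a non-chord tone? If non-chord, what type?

F# minor triad contains F#, A, C#; A is the third, so it is a chord tone.

Chord tone (the third of F# minor triad).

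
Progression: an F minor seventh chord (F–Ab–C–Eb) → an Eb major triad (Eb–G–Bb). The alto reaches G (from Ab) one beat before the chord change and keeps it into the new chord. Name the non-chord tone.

G is an anticipation.

The harmony at that moment is F minor seventh chord (F, Ab, C, Eb); G is not a chord tone.
It is approached by step down from Ab and then sustained as the same pitch into the next harmony.
Arriving early and becoming a chord tone when the harmony changes — an anticipation.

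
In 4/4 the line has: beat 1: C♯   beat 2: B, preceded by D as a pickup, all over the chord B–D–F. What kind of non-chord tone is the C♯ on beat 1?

Passing tone.

The harmony at that moment is B diminished triad (B, D, F); C♯ is not a chord tone.
It is approached by step down from D and left by step down to B.
Step in, step out in the same direction — a passing tone.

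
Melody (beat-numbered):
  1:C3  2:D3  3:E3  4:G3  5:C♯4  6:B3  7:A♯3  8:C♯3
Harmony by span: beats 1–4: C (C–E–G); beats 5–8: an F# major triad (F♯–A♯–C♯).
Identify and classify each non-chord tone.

The harmony at that moment is C major triad (C, E, G); D3 is not a chord tone.
It is approached by step up from C3 and left by step up to E3.
Step in, step out in the same direction — a passing tone.
The harmony at that moment is F♯ major triad (F♯, A♯, C♯); B3 is not a chord tone.
It is approached by step down from C♯4 and left by step down to A♯3.
Step in, step out in the same direction — a passing tone.

D3 (beat 2) — passing tone; B3 (beat 6) — passing tone.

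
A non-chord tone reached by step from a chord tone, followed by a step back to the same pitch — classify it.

Neighbor tone.

Approach: by step. Departure: by step in the opposite direction, back to the starting pitch.
Stepwise on both sides but reversing to return to the same chord tone — a neighbor tone. (Had it continued onward in the same direction it would be a passing tone instead.)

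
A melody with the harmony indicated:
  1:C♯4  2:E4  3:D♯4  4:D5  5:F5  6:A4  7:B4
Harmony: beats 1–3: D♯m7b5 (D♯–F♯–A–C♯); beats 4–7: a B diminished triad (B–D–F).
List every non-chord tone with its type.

E4 (beat 2) — appoggiatura; A4 (beat 6) — appoggiatura.

The harmony at that moment is D♯ half-diminished seventh chord (D♯, F♯, A, C♯); E4 is not a chord tone.
It is approached by leap up from C♯4 and left by step down to D♯4.
Leap in, step out — an appoggiatura.
The harmony at that moment is B diminished triad (B, D, F); A4 is not a chord tone.
It is approached by leap down from F5 and left by step up to B4.
Leap in, step out — an appoggiatura.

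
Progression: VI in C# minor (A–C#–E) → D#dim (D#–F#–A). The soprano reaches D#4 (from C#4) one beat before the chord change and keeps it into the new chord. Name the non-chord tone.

D#4 is an anticipation.

The harmony at that moment is A major triad (A, C#, E); D#4 is not a chord tone.
It is approached by step up from C#4 and then sustained as the same pitch into the next harmony.
Arriving early and becoming a chord tone when the harmony changes — an anticipation.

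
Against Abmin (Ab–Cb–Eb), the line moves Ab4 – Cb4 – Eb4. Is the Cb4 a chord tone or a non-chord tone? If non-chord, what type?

Ab minor triad contains Ab, Cb, Eb; Cb is the third, so it is a chord tone.

Chord tone (the third of Ab minor triad).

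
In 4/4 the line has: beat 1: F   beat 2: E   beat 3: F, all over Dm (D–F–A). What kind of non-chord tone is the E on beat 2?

The harmony at that moment is D minor triad (D, F, A); E is not a chord tone.
It is approached by step down from F and left by step up to F.
Step away and step back to the same note — a neighbor tone (lower neighbor).

Lower neighbor tone.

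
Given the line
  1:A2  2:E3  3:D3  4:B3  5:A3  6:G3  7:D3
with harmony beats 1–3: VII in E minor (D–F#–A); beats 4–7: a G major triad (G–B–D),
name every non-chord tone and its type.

The harmony at that moment is D major triad (D, F#, A); E3 is not a chord tone.
It is approached by leap up from A2 and left by step down to D3.
Leap in, step out — an appoggiatura.
The harmony at that moment is G major triad (G, B, D); A3 is not a chord tone.
It is approached by step down from B3 and left by step down to G3.
Step in, step out in the same direction — a passing tone.

E3 (beat 2) — appoggiatura; A3 (beat 5) — passing tone.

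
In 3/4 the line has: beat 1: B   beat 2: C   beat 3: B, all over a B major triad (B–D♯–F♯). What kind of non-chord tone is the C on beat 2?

Upper neighbor tone.

The harmony at that moment is B major triad (B, D♯, F♯); C is not a chord tone.
It is approached by step up from B and left by step down to B.
Step away and step back to the same note — a neighbor tone (upper neighbor).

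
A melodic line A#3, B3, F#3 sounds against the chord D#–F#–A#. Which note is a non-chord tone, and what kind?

B3 is an escape tone.

The harmony at that moment is D# minor triad (D#, F#, A#); B3 is not a chord tone.
It is approached by step up from A#3 and left by leap down to F#3.
Step in, leap out — an escape tone.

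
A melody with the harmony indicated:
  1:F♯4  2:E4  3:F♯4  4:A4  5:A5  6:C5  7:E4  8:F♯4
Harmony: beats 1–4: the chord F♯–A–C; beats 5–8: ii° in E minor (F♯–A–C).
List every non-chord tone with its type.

E4 (beat 2) — neighbor tone; E4 (beat 7) — appoggiatura.

The harmony at that moment is F♯ diminished triad (F♯, A, C); E4 is not a chord tone.
It is approached by step down from F♯4 and left by step up to F♯4.
Step away and step back to the same note — a neighbor tone (lower neighbor).
The harmony at that moment is F♯ diminished triad (F♯, A, C); E4 is not a chord tone.
It is approached by leap down from C5 and left by step up to F♯4.
Leap in, step out — an appoggiatura.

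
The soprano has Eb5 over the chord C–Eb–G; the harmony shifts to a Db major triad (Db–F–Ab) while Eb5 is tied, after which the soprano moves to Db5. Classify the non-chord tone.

Eb5 is a suspension.

The harmony at that moment is Db major triad (Db, F, Ab); Eb5 is not a chord tone.
It is held over (the same pitch as the preceding Eb5) and left by step down to Db5.
Held over from the previous chord and resolving down by step — a suspension.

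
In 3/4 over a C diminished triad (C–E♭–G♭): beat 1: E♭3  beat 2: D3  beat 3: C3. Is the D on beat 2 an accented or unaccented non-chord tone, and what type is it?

Unaccented passing tone.

The harmony at that moment is C diminished triad (C, E♭, G♭); D3 is not a chord tone.
It is approached by step down from E♭3 and left by step down to C3.
Step in, step out in the same direction — a passing tone.
It falls on a weak beat, so it is unaccented.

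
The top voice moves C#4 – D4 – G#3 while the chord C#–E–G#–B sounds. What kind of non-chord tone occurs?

The harmony at that moment is C# minor seventh chord (C#, E, G#, B); D4 is not a chord tone.
It is approached by step up from C#4 and left by leap down to G#3.
Step in, leap out — an escape tone.

D4 is an escape tone.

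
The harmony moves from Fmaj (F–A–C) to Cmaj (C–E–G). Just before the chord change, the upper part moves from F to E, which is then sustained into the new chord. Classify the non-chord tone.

The harmony at that moment is F major triad (F, A, C); E is not a chord tone.
It is approached by step down from F and then sustained as the same pitch into the next harmony.
Arriving early and becoming a chord tone when the harmony changes — an anticipation.

E is an anticipation.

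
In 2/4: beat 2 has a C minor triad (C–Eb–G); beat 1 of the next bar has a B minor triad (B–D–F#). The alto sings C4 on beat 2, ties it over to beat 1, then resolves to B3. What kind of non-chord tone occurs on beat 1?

The harmony at that moment is B minor triad (B, D, F#); C4 is not a chord tone.
It is held over (the same pitch as the preceding C4) and left by step down to B3.
Held over from the previous chord and resolving down by step — a suspension.

Suspension.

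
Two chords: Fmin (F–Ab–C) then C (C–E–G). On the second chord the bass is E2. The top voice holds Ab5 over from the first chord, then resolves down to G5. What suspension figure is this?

4–3 suspension.

At the second chord the bass is E2. The suspended Ab5 lies a fourth above the bass; after resolving down by step to G5, the interval above the bass becomes a third.
Suspension figures are named by those two intervals: 4–3.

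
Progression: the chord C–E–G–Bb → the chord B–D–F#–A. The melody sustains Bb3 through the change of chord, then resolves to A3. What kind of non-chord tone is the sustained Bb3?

Bb3 is a suspension.

The harmony at that moment is B minor seventh chord (B, D, F#, A); Bb3 is not a chord tone.
It is held over (the same pitch as the preceding Bb3) and left by step down to A3.
Held over from the previous chord and resolving down by step — a suspension.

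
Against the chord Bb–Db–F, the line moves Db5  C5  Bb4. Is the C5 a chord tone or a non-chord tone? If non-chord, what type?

The harmony at that moment is Bb minor triad (Bb, Db, F); C5 is not a chord tone.
It is approached by step down from Db5 and left by step down to Bb4.
Step in, step out in the same direction — a passing tone.

Non-chord tone — a passing tone.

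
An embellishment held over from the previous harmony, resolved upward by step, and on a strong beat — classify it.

Approach: by preparation — the pitch is first a chord tone, then held (tied or repeated) while the harmony changes under it. Departure: up by step. Metric position: strong.
A prepared dissonance that resolves upward by step — a retardation. (The same figure resolving downward would be a suspension.)

Retardation.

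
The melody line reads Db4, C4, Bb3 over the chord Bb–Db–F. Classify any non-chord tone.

C4 is a passing tone.

The harmony at that moment is Bb minor triad (Bb, Db, F); C4 is not a chord tone.
It is approached by step down from Db4 and left by step down to Bb3.
Step in, step out in the same direction — a passing tone.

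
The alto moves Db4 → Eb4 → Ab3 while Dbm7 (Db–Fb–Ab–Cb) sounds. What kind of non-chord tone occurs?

Eb4 is an escape tone.

The harmony at that moment is Db minor seventh chord (Db, Fb, Ab, Cb); Eb4 is not a chord tone.
It is approached by step up from Db4 and left by leap down to Ab3.
Step in, leap out — an escape tone.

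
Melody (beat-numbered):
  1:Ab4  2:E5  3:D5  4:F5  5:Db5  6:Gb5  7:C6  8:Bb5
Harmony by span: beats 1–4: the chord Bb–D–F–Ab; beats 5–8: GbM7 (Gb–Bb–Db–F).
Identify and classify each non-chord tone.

The harmony at that moment is Bb dominant seventh chord (Bb, D, F, Ab); E5 is not a chord tone.
It is approached by leap up from Ab4 and left by step down to D5.
Leap in, step out — an appoggiatura.
The harmony at that moment is Gb major seventh chord (Gb, Bb, Db, F); C6 is not a chord tone.
It is approached by leap up from Gb5 and left by step down to Bb5.
Leap in, step out — an appoggiatura.

E5 (beat 2) — appoggiatura; C6 (beat 7) — appoggiatura.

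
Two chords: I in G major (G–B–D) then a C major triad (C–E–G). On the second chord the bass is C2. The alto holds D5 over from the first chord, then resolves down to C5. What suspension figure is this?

9–8 suspension.

At the second chord the bass is C2. The suspended D5 lies a ninth above the bass; after resolving down by step to C5, the interval above the bass becomes an octave.
Suspension figures are named by those two intervals: 9–8.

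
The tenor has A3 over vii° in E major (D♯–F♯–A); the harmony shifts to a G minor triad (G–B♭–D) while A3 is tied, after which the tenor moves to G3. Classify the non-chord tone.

A3 is a suspension.

The harmony at that moment is G minor triad (G, B♭, D); A3 is not a chord tone.
It is held over (the same pitch as the preceding A3) and left by step down to G3.
Held over from the previous chord and resolving down by step — a suspension.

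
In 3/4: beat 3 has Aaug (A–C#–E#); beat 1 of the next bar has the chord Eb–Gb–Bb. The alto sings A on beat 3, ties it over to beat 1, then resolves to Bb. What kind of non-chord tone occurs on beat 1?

Retardation.

The harmony at that moment is Eb minor triad (Eb, Gb, Bb); A is not a chord tone.
It is held over (the same pitch as the preceding A) and left by step up to Bb.
Held over from the previous chord and resolving up by step — a retardation.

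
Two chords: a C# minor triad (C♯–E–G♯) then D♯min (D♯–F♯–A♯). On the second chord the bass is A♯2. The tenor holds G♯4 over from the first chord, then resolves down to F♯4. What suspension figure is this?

At the second chord the bass is A♯2. The suspended G♯4 lies a seventh above the bass; after resolving down by step to F♯4, the interval above the bass becomes a sixth.
Suspension figures are named by those two intervals: 7–6.

7–6 suspension.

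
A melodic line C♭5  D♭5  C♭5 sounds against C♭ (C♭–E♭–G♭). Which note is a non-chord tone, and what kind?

D♭5 is a neighbor tone.

The harmony at that moment is C♭ major triad (C♭, E♭, G♭); D♭5 is not a chord tone.
It is approached by step up from C♭5 and left by step down to C♭5.
Step away and step back to the same note — a neighbor tone (upper neighbor).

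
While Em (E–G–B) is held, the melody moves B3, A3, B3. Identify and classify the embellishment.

The harmony at that moment is E minor triad (E, G, B); A3 is not a chord tone.
It is approached by step down from B3 and left by step up to B3.
Step away and step back to the same note — a neighbor tone (lower neighbor).

A3 is a neighbor tone.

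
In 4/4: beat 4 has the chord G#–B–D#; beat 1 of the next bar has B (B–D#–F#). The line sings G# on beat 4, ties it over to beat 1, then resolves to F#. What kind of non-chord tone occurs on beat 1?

The harmony at that moment is B major triad (B, D#, F#); G# is not a chord tone.
It is held over (the same pitch as the preceding G#) and left by step down to F#.
Held over from the previous chord and resolving down by step — a suspension.

Suspension.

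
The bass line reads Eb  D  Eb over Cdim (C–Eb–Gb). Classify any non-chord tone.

D is a neighbor tone.

The harmony at that moment is C diminished triad (C, Eb, Gb); D is not a chord tone.
It is approached by step down from Eb and left by step up to Eb.
Step away and step back to the same note — a neighbor tone (lower neighbor).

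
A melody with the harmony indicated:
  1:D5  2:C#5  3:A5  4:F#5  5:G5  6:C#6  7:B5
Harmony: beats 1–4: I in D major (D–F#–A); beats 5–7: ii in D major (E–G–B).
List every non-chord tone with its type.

The harmony at that moment is D major triad (D, F#, A); C#5 is not a chord tone.
It is approached by step down from D5 and left by leap up to A5.
Step in, leap out — an escape tone.
The harmony at that moment is E minor triad (E, G, B); C#6 is not a chord tone.
It is approached by leap up from G5 and left by step down to B5.
Leap in, step out — an appoggiatura.

C#5 (beat 2) — escape tone; C#6 (beat 6) — appoggiatura.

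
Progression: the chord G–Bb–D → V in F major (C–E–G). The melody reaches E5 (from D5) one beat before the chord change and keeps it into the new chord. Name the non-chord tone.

E5 is an anticipation.

The harmony at that moment is G minor triad (G, Bb, D); E5 is not a chord tone.
It is approached by step up from D5 and then sustained as the same pitch into the next harmony.
Arriving early and becoming a chord tone when the harmony changes — an anticipation.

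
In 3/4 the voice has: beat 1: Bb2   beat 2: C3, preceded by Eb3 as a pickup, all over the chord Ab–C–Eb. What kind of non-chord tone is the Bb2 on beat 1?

Appoggiatura.

The harmony at that moment is Ab major triad (Ab, C, Eb); Bb2 is not a chord tone.
It is approached by leap down from Eb3 and left by step up to C3.
Leap in, step out, metrically accented — an appoggiatura.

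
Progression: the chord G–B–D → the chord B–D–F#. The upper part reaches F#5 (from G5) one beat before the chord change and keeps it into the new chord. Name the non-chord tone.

The harmony at that moment is G major triad (G, B, D); F#5 is not a chord tone.
It is approached by step down from G5 and then sustained as the same pitch into the next harmony.
Arriving early and becoming a chord tone when the harmony changes — an anticipation.

F#5 is an anticipation.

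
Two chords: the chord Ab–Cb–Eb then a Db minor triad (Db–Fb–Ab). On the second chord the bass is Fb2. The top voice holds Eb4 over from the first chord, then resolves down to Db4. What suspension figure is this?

At the second chord the bass is Fb2. The suspended Eb4 lies a seventh above the bass; after resolving down by step to Db4, the interval above the bass becomes a sixth.
Suspension figures are named by those two intervals: 7–6.

7–6 suspension.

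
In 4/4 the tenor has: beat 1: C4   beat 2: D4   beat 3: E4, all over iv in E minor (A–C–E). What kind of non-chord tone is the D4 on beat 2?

Passing tone.

The harmony at that moment is A minor triad (A, C, E); D4 is not a chord tone.
It is approached by step up from C4 and left by step up to E4.
Step in, step out in the same direction — a passing tone.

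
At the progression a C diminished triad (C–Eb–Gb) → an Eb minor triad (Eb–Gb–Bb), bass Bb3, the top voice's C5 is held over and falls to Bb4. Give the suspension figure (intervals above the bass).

9–8 suspension.

At the second chord the bass is Bb3. The suspended C5 lies a ninth above the bass; after resolving down by step to Bb4, the interval above the bass becomes an octave.
Suspension figures are named by those two intervals: 9–8.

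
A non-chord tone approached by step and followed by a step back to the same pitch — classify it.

Neighbor tone.

Approach: by step. Departure: by step in the opposite direction, back to the starting pitch.
Stepwise on both sides but reversing to return to the same chord tone — a neighbor tone. (Had it continued onward in the same direction it would be a passing tone instead.)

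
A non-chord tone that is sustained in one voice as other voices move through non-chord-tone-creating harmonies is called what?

Pedal tone.

Approach: none. Departure: none — a single pitch is sustained while the chords change around it, passing through harmonies that do not contain it.
No melodic motion at all; the dissonance is created entirely by the moving harmonies against the stationary note — a pedal tone (pedal point).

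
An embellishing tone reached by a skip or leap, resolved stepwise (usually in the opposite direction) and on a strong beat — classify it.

Approach: by leap. Departure: by step. Metric position: strong.
Leap in, step out, in a metrically strong position — an appoggiatura. (It is the mirror image of the escape tone, which steps in and leaps out from a weak position.)

Appoggiatura.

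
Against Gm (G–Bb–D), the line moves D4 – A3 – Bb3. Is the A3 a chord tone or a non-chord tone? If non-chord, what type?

Non-chord tone — an appoggiatura.

The harmony at that moment is G minor triad (G, Bb, D); A3 is not a chord tone.
It is approached by leap down from D4 and left by step up to Bb3.
Leap in, step out — an appoggiatura.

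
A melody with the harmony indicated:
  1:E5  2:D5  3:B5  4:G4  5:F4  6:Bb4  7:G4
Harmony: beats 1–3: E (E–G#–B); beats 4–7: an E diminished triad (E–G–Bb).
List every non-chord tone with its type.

D5 (beat 2) — escape tone; F4 (beat 5) — escape tone.

The harmony at that moment is E major triad (E, G#, B); D5 is not a chord tone.
It is approached by step down from E5 and left by leap up to B5.
Step in, leap out — an escape tone.
The harmony at that moment is E diminished triad (E, G, Bb); F4 is not a chord tone.
It is approached by step down from G4 and left by leap up to Bb4.
Step in, leap out — an escape tone.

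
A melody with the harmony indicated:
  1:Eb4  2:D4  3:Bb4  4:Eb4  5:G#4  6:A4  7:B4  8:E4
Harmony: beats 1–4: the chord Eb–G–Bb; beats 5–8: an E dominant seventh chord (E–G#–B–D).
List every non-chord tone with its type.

The harmony at that moment is Eb major triad (Eb, G, Bb); D4 is not a chord tone.
It is approached by step down from Eb4 and left by leap up to Bb4.
Step in, leap out — an escape tone.
The harmony at that moment is E dominant seventh chord (E, G#, B, D); A4 is not a chord tone.
It is approached by step up from G#4 and left by step up to B4.
Step in, step out in the same direction — a passing tone.

D4 (beat 2) — escape tone; A4 (beat 6) — passing tone.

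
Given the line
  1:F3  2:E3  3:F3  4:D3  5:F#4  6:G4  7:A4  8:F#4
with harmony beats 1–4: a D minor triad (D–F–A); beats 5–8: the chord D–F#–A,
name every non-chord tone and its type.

The harmony at that moment is D minor triad (D, F, A); E3 is not a chord tone.
It is approached by step down from F3 and left by step up to F3.
Step away and step back to the same note — a neighbor tone (lower neighbor).
The harmony at that moment is D major triad (D, F#, A); G4 is not a chord tone.
It is approached by step up from F#4 and left by step up to A4.
Step in, step out in the same direction — a passing tone.

E3 (beat 2) — neighbor tone; G4 (beat 6) — passing tone.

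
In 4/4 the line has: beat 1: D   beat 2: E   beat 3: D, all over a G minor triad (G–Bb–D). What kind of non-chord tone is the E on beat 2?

Upper neighbor tone.

The harmony at that moment is G minor triad (G, Bb, D); E is not a chord tone.
It is approached by step up from D and left by step down to D.
Step away and step back to the same note — a neighbor tone (upper neighbor).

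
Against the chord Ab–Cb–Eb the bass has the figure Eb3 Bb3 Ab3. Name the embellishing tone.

The harmony at that moment is Ab minor triad (Ab, Cb, Eb); Bb3 is not a chord tone.
It is approached by leap up from Eb3 and left by step down to Ab3.
Leap in, step out — an appoggiatura.

Bb3 is an appoggiatura.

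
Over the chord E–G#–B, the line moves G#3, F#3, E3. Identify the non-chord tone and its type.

F#3 is a passing tone.

The harmony at that moment is E major triad (E, G#, B); F#3 is not a chord tone.
It is approached by step down from G#3 and left by step down to E3.
Step in, step out in the same direction — a passing tone.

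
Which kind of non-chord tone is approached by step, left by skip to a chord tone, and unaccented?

Escape tone.

Approach: by step. Departure: by leap. Metric position: weak.
Step in, leap out, from a weak position — an escape tone (échappée). (It is the mirror image of the appoggiatura, which leaps in and steps out on a strong beat.)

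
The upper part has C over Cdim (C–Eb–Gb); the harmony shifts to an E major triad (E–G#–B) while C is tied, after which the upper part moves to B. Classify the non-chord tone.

C is a suspension.

The harmony at that moment is E major triad (E, G#, B); C is not a chord tone.
It is held over (the same pitch as the preceding C) and left by step down to B.
Held over from the previous chord and resolving down by step — a suspension.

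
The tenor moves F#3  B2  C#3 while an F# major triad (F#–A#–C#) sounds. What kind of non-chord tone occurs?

B2 is an appoggiatura.

The harmony at that moment is F# major triad (F#, A#, C#); B2 is not a chord tone.
It is approached by leap down from F#3 and left by step up to C#3.
Leap in, step out — an appoggiatura.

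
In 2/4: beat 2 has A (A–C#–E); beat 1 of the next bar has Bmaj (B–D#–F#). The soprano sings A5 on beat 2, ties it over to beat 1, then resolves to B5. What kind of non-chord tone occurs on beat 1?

The harmony at that moment is B major triad (B, D#, F#); A5 is not a chord tone.
It is held over (the same pitch as the preceding A5) and left by step up to B5.
Held over from the previous chord and resolving up by step — a retardation.

Retardation.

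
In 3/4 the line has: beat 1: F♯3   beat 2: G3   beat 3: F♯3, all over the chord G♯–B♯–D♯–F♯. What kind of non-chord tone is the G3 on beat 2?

Upper neighbor tone.

The harmony at that moment is G♯ dominant seventh chord (G♯, B♯, D♯, F♯); G3 is not a chord tone.
It is approached by step up from F♯3 and left by step down to F♯3.
Step away and step back to the same note — a neighbor tone (upper neighbor).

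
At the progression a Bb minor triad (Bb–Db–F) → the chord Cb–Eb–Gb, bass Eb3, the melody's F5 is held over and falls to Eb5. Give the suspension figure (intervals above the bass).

9–8 suspension.

At the second chord the bass is Eb3. The suspended F5 lies a ninth above the bass; after resolving down by step to Eb5, the interval above the bass becomes an octave.
Suspension figures are named by those two intervals: 9–8.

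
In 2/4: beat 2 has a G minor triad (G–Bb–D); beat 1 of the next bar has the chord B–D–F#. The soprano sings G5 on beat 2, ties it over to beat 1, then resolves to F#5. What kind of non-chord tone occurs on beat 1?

Suspension.

The harmony at that moment is B minor triad (B, D, F#); G5 is not a chord tone.
It is held over (the same pitch as the preceding G5) and left by step down to F#5.
Held over from the previous chord and resolving down by step — a suspension.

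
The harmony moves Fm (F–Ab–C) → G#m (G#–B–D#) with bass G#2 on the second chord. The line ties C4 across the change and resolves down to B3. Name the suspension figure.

4–3 suspension.

At the second chord the bass is G#2. The suspended C4 lies a fourth above the bass; after resolving down by step to B3, the interval above the bass becomes a third.
Suspension figures are named by those two intervals: 4–3.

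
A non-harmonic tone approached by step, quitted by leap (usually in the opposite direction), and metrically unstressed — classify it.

Approach: by step. Departure: by leap. Metric position: weak.
Step in, leap out, from a weak position — an escape tone (échappée). (It is the mirror image of the appoggiatura, which leaps in and steps out on a strong beat.)

Escape tone.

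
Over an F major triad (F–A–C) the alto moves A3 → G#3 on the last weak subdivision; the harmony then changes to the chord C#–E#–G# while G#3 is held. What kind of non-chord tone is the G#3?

G#3 is an anticipation.

The harmony at that moment is F major triad (F, A, C); G#3 is not a chord tone.
It is approached by step down from A3 and then sustained as the same pitch into the next harmony.
Arriving early and becoming a chord tone when the harmony changes — an anticipation.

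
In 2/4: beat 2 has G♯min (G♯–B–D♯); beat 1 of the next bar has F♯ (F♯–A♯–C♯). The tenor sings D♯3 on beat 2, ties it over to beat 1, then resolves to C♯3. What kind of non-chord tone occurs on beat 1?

The harmony at that moment is F♯ major triad (F♯, A♯, C♯); D♯3 is not a chord tone.
It is held over (the same pitch as the preceding D♯3) and left by step down to C♯3.
Held over from the previous chord and resolving down by step — a suspension.

Suspension.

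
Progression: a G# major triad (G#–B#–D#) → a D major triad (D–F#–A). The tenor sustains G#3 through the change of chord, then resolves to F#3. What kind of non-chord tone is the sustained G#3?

G#3 is a suspension.

The harmony at that moment is D major triad (D, F#, A); G#3 is not a chord tone.
It is held over (the same pitch as the preceding G#3) and left by step down to F#3.
Held over from the previous chord and resolving down by step — a suspension.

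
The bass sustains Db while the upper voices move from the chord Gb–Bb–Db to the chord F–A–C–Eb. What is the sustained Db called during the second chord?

Pedal tone (pedal point).

The harmony at that moment is F dominant seventh chord (F, A, C, Eb); Db is not a chord tone.
It is held over (the same pitch as the preceding Db) and then sustained as the same pitch into the next harmony.
Sustained through a change of harmony — a pedal tone.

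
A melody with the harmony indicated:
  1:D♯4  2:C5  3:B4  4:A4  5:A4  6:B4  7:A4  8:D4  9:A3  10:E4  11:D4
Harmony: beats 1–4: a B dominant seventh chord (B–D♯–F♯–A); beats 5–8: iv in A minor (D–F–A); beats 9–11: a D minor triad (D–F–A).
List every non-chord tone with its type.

The harmony at that moment is B dominant seventh chord (B, D♯, F♯, A); C5 is not a chord tone.
It is approached by leap up from D♯4 and left by step down to B4.
Leap in, step out — an appoggiatura.
The harmony at that moment is D minor triad (D, F, A); B4 is not a chord tone.
It is approached by step up from A4 and left by step down to A4.
Step away and step back to the same note — a neighbor tone (upper neighbor).
The harmony at that moment is D minor triad (D, F, A); E4 is not a chord tone.
It is approached by leap up from A3 and left by step down to D4.
Leap in, step out — an appoggiatura.

C5 (beat 2) — appoggiatura; B4 (beat 6) — neighbor tone; E4 (beat 10) — appoggiatura.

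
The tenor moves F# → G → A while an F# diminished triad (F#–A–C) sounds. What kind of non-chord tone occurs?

G is a passing tone.

The harmony at that moment is F# diminished triad (F#, A, C); G is not a chord tone.
It is approached by step up from F# and left by step up to A.
Step in, step out in the same direction — a passing tone.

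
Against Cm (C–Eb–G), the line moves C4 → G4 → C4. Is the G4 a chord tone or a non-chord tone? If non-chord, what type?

C minor triad contains C, Eb, G; G is the fifth, so it is a chord tone.

Chord tone (the fifth of C minor triad).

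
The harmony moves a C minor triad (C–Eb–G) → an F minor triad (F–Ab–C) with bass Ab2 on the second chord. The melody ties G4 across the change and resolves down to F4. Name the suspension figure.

At the second chord the bass is Ab2. The suspended G4 lies a seventh above the bass; after resolving down by step to F4, the interval above the bass becomes a sixth.
Suspension figures are named by those two intervals: 7–6.

7–6 suspension.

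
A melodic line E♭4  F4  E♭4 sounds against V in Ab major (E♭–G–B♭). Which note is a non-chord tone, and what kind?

F4 is a neighbor tone.

The harmony at that moment is E♭ major triad (E♭, G, B♭); F4 is not a chord tone.
It is approached by step up from E♭4 and left by step down to E♭4.
Step away and step back to the same note — a neighbor tone (upper neighbor).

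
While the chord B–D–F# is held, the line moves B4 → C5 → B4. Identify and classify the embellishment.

The harmony at that moment is B minor triad (B, D, F#); C5 is not a chord tone.
It is approached by step up from B4 and left by step down to B4.
Step away and step back to the same note — a neighbor tone (upper neighbor).

C5 is a neighbor tone.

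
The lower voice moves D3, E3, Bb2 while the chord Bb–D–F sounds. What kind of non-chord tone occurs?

E3 is an escape tone.

The harmony at that moment is Bb major triad (Bb, D, F); E3 is not a chord tone.
It is approached by step up from D3 and left by leap down to Bb2.
Step in, leap out — an escape tone.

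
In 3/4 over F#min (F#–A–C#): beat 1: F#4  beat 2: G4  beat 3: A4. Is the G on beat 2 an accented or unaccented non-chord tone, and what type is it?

The harmony at that moment is F# minor triad (F#, A, C#); G4 is not a chord tone.
It is approached by step up from F#4 and left by step up to A4.
Step in, step out in the same direction — a passing tone.
It falls on a weak beat, so it is unaccented.

Unaccented passing tone.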